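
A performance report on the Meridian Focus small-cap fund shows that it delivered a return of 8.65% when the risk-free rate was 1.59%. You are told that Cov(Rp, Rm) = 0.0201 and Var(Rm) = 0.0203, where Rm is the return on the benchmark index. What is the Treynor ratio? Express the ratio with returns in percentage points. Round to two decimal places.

β = Cov / Var = 0.0201 / 0.0203 = 0.9901
Treynor = (Rp − Rf) / β = (8.65% − 1.59%) / 0.9901 = 7.06 / 0.9901 = 7.1306

7.13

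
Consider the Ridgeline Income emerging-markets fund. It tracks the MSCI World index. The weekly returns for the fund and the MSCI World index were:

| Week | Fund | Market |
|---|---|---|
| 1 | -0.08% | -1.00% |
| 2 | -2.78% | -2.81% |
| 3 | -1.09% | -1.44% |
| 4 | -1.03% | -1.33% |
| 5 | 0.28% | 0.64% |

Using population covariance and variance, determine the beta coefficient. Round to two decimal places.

0.89

r̄p = -0.9400%,  r̄m = -1.1880%
Cov = Σ(rp − r̄p)(rm − r̄m) / 5 = 1.0854
Var(rm) = Σ(rm − r̄m)² / 5 = 1.2183
β = Cov / Var = 1.0854 / 1.2183 = 0.8909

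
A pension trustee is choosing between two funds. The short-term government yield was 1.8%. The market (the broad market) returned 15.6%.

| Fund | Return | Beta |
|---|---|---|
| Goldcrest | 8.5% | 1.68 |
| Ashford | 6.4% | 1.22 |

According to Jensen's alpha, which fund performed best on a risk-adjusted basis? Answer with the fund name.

Ashford

Goldcrest: α = 8.5% − [1.8% + 1.68 × (15.6% − 1.8%)] = -16.484
Ashford: α = 6.4% − [1.8% + 1.22 × (15.6% − 1.8%)] = -12.236
Highest: Ashford (-12.236).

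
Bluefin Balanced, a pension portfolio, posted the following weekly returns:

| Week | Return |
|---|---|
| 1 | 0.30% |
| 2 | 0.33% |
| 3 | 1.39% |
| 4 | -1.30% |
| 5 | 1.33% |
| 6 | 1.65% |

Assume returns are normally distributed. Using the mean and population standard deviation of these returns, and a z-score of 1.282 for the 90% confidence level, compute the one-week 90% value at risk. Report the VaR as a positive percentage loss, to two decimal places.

0.67

r̄ = (0.3 + 0.33 + 1.39 − 1.3 + 1.33 + 1.65) / 6 = 3.700 / 6 = 0.6167%
Σ(r − r̄)² = (0.3 − 0.6167)² + (0.33 − 0.6167)² + … = 6.0307
population σ = √(6.0307 / 6) = √1.0051 = 1.0025%
VaR = −(r̄ − z·σ) = −(0.6167 − 1.282 × 1.0025) = −(-0.6685) = 0.6685%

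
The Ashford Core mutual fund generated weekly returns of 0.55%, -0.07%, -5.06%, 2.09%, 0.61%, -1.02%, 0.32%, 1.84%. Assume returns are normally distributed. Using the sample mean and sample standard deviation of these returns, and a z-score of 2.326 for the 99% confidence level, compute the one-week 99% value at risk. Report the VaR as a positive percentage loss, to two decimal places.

5.30

r̄ = (0.55 − 0.07 − 5.06 + 2.09 + 0.61 − 1.02 + 0.32 + 1.84) / 8 = -0.740 / 8 = -0.0925%
Σ(r − r̄)² = (0.55 − (-0.0925))² + (-0.07 − (-0.0925))² + (-5.06 − (-0.0925))² + … = 35.1112
sample σ = √(35.1112 / 7) = √5.0159 = 2.2396%
VaR = −(r̄ − z·σ) = −(-0.0925 − 2.326 × 2.2396) = −(-5.3018) = 5.3018%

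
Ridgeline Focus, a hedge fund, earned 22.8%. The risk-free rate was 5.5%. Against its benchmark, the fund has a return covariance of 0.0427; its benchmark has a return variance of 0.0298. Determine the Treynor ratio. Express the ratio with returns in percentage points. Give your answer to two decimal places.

12.07

β = Cov / Var = 0.0427 / 0.0298 = 1.4329
Treynor = (Rp − Rf) / β = (22.8% − 5.5%) / 1.4329 = 17.30 / 1.4329 = 12.0734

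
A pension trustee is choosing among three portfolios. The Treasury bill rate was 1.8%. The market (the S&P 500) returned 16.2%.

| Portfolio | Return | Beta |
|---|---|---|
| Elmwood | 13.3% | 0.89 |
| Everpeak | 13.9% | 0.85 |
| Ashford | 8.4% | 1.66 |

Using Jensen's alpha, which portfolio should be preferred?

Everpeak

Elmwood: α = 13.3% − [1.8% + 0.89 × (16.2% − 1.8%)] = -1.316
Everpeak: α = 13.9% − [1.8% + 0.85 × (16.2% − 1.8%)] = -0.140
Ashford: α = 8.4% − [1.8% + 1.66 × (16.2% − 1.8%)] = -17.304
Highest: Everpeak (-0.140).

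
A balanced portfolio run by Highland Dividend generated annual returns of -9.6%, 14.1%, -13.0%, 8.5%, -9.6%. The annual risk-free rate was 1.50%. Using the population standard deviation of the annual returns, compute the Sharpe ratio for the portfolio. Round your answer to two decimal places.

-0.31

r̄ = (-9.6 + 14.1 − 13 + 8.5 − 9.6) / 5 = -9.60 / 5 = -1.9200%
Σ(r − r̄)² = 605.9480; population σ = √(605.9480/5) = 11.0086%
Sharpe = (r̄ − rf) / σ = (-1.9200 − 1.5) / 11.0086 = -3.4200 / 11.0086 = -0.3107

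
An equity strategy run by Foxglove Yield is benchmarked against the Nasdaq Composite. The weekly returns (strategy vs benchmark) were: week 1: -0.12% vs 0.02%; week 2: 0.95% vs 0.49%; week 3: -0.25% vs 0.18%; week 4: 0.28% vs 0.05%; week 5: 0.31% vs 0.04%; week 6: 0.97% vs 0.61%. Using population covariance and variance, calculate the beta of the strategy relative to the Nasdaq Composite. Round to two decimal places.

1.65

r̄p = 0.3567%,  r̄m = 0.2317%
Cov = Σ(rp − r̄p)(rm − r̄m) / 6 = 0.0901
Var(rm) = Σ(rm − r̄m)² / 6 = 0.0545
β = Cov / Var = 0.0901 / 0.0545 = 1.6532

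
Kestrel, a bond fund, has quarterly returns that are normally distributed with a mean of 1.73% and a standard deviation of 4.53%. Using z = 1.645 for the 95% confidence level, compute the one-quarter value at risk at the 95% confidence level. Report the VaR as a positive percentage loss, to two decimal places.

VaR (as % loss) = −(μ − z·σ) = −(1.73% − 1.645 × 4.53%) = −(-5.72185%) = 5.72185%

5.72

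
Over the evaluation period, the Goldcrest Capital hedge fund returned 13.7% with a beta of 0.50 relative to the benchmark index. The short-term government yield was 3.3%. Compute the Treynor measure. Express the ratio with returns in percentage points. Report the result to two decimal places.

20.80

Treynor = (Rp − Rf) / β = (13.7% − 3.3%) / 0.50 = 10.40 / 0.50 = 20.8000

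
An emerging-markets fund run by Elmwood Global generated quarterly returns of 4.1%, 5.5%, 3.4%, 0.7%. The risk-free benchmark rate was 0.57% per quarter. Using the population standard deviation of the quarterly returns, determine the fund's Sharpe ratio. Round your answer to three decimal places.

1.636

r̄ = (4.1 + 5.5 + 3.4 + 0.7) / 4 = 3.4250%
Population σ = √[Σ(r − r̄)² / 4] = √[12.1875 / 4] = √3.0469 = 1.7455%
Sharpe = (r̄ − rf) / σ = (3.4250 − 0.57) / 1.7455 = 2.8550 / 1.7455 = 1.6356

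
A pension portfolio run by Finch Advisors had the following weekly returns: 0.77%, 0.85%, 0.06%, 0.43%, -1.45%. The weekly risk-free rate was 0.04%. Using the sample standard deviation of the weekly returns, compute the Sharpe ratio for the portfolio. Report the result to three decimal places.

0.098

r̄ = (0.77 + 0.85 + 0.06 + 0.43 − 1.45) / 5 = 0.660 / 5 = 0.1320%
Sample σ = √[Σ(r − r̄)² / 4] = √[3.5193 / 4] = √0.8798 = 0.9380%
Sharpe = (r̄ − rf) / σ = (0.1320 − 0.04) / 0.9380 = 0.0920 / 0.9380 = 0.0981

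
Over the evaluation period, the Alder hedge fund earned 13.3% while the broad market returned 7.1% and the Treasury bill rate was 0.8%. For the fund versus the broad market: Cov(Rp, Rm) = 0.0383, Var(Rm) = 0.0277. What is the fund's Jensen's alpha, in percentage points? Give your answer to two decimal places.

β = Cov / Var = 0.0383 / 0.0277 = 1.3827
E[R] = Rf + β(Rm − Rf) = 0.8% + 1.3827 × (7.1% − 0.8%) = 9.5110%
α = Rp − E[R] = 13.3% − 9.5110% = 3.7890

3.79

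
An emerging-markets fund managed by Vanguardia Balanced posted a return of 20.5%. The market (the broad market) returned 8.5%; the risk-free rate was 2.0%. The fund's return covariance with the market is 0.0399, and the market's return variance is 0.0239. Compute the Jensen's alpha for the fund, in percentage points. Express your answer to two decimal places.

β = Cov / Var = 0.0399 / 0.0239 = 1.6695
E[R] = Rf + β(Rm − Rf) = 2.0% + 1.6695 × (8.5% − 2.0%) = 12.8518%
α = Rp − E[R] = 20.5% − 12.8518% = 7.6482

7.65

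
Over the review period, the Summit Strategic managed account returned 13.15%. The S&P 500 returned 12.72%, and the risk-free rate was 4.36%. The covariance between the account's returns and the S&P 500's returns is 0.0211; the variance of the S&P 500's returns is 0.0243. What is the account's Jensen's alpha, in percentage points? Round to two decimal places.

β = Cov / Var = 0.0211 / 0.0243 = 0.8683
E[R] = Rf + β(Rm − Rf) = 4.36% + 0.8683 × (12.72% − 4.36%) = 11.6190%
α = Rp − E[R] = 13.15% − 11.6190% = 1.5310

1.53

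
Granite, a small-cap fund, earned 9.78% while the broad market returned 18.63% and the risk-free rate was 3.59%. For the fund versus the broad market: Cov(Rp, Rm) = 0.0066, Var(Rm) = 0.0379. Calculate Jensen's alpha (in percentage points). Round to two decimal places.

3.57

β = Cov / Var = 0.0066 / 0.0379 = 0.1741
E[R] = Rf + β(Rm − Rf) = 3.59% + 0.1741 × (18.63% − 3.59%) = 6.2085%
α = Rp − E[R] = 9.78% − 6.2085% = 3.5715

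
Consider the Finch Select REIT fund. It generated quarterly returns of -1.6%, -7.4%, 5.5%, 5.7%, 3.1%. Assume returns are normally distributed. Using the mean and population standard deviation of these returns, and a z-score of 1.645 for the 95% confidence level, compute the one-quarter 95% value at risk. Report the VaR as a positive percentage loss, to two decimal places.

7.13

r̄ = (-1.6 − 7.4 + 5.5 + 5.7 + 3.1) / 5 = 5.30 / 5 = 1.0600%
Population std dev = √[124.0520 / 5] = 4.9810%
VaR = −(r̄ − z·σ) = −(1.0600 − 1.645 × 4.9810) = −(-7.1337) = 7.1337%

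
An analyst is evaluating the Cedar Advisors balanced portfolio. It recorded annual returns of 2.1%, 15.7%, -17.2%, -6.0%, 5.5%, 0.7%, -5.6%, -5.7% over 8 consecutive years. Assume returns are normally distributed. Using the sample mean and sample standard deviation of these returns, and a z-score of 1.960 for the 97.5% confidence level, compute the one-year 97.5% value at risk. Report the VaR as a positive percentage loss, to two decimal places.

20.40

μ = (2.1 + 15.7 − 17.2 − 6 + 5.5 + 0.7 − 5.6 − 5.7) / 8 = -10.50 / 8 = -1.3125%
Σ(r − μ)² = 663.5488; sample σ = √(663.5488/7) = 9.7362%
VaR = −(μ − z·σ) = −(-1.3125 − 1.960 × 9.7362) = −(-20.3955) = 20.3955%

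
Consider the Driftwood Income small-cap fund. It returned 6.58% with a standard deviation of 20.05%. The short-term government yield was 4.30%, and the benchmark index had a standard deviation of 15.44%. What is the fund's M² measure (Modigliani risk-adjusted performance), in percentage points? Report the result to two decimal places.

6.06

Sharpe = (Rp − Rf) / σp = (6.58% − 4.30%) / 20.05% = 0.1137
M² = Rf + Sharpe × σm = 4.30% + 0.1137 × 15.44% = 6.0555%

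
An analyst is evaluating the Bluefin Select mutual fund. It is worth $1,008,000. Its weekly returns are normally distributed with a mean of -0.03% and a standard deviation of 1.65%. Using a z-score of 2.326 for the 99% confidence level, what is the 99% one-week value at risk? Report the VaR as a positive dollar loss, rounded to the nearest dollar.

$38,988

Return at the 99% tail: μ − z·σ = -0.03% − 2.326 × 1.65% = -0.03 − 3.8379 = -3.8679%
VaR = −(-3.8679%) × $1,008,000 = 3.8679% × $1,008,000 = $38,988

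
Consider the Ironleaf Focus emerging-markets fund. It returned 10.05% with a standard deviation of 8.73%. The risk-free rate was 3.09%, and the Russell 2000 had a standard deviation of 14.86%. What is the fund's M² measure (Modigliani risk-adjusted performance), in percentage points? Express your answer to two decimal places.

14.94

Sharpe = (Rp − Rf) / σp = (10.05% − 3.09%) / 8.73% = 0.7973
M² = Rf + Sharpe × σm = 3.09% + 0.7973 × 14.86% = 14.9379%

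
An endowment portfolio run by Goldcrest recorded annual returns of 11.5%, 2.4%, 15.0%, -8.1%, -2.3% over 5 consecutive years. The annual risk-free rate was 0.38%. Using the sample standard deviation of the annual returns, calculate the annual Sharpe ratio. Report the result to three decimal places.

μ = (11.5 + 2.4 + 15 − 8.1 − 2.3) / 5 = 3.7000%
Sample std dev = √[365.4600 / 4] = 9.5585%
Sharpe = (μ − rf) / σ = (3.7000 − 0.38) / 9.5585 = 3.3200 / 9.5585 = 0.3473

0.347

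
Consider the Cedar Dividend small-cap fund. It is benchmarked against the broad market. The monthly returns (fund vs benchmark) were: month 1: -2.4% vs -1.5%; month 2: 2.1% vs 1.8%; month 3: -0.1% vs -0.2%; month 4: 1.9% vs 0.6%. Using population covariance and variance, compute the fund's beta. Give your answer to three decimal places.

r̄p = 0.3750%,  r̄m = 0.1750%
Cov = Σ(rp − r̄p)(rm − r̄m) / 4 = 2.0694
Var(rm) = Σ(rm − r̄m)² / 4 = 1.4419
β = Cov / Var = 2.0694 / 1.4419 = 1.4352

1.435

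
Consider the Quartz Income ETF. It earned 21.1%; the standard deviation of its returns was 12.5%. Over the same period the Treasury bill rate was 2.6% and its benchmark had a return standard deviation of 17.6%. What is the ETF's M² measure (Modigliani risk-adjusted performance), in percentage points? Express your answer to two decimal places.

Sharpe = (Rp − Rf) / σp = (21.1% − 2.6%) / 12.5% = 1.4800
M² = Rf + Sharpe × σm = 2.6% + 1.4800 × 17.6% = 28.6480%

28.65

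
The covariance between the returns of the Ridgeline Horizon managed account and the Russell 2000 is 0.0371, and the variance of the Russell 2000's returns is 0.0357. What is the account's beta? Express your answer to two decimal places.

1.04

β = Cov(Rp, Rm) / Var(Rm) = 0.0371 / 0.0357 = 1.0392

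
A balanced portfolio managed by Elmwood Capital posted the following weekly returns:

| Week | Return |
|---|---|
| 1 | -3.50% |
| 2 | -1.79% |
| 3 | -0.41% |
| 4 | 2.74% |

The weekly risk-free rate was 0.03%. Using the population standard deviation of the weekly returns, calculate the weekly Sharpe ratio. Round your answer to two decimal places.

-0.34

Mean return μ = -2.960 / 4 = -0.7400%
Population σ = √[Σ(r − μ)² / 4] = √[20.9394 / 4] = √5.2349 = 2.2880%
Sharpe = (μ − rf) / σ = (-0.7400 − 0.03) / 2.2880 = -0.7700 / 2.2880 = -0.3365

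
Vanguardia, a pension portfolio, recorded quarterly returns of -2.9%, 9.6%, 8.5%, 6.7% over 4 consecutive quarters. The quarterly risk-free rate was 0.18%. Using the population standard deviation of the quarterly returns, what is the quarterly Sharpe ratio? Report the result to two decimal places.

μ = (-2.9 + 9.6 + 8.5 + 6.7) / 4 = 21.90 / 4 = 5.4750%
Σ(r − μ)² = (-2.9 − 5.4750)² + (9.6 − 5.4750)² + … = 97.8075
σ = √[97.8075 / 4] = 4.9449%
Sharpe = (μ − rf) / σ = (5.4750 − 0.18) / 4.9449 = 5.2950 / 4.9449 = 1.0708

1.07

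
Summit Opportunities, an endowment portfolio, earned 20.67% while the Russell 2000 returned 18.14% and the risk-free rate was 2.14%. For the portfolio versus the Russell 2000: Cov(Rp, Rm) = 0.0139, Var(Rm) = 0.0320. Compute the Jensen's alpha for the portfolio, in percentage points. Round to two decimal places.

11.58

β = Cov / Var = 0.0139 / 0.0320 = 0.4344
E[R] = Rf + β(Rm − Rf) = 2.14% + 0.4344 × (18.14% − 2.14%) = 9.0904%
α = Rp − E[R] = 20.67% − 9.0904% = 11.5796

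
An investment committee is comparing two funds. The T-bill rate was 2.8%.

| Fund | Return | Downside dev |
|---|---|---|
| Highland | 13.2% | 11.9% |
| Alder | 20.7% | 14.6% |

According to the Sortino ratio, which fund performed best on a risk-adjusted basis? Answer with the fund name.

Highland: Sortino ratio = (13.2% − 2.8%) / 11.9% = 0.874
Alder: Sortino ratio = (20.7% − 2.8%) / 14.6% = 1.226
Highest: Alder (1.226).

Alder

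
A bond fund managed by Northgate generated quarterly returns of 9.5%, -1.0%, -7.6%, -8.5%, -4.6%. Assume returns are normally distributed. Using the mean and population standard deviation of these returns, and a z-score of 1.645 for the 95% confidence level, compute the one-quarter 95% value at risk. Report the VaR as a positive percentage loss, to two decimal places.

13.17

μ = (9.5 − 1 − 7.6 − 8.5 − 4.6) / 5 = -12.20 / 5 = -2.4400%
Population std dev = √[212.6520 / 5] = 6.5215%
VaR = −(μ − z·σ) = −(-2.4400 − 1.645 × 6.5215) = −(-13.1679) = 13.1679%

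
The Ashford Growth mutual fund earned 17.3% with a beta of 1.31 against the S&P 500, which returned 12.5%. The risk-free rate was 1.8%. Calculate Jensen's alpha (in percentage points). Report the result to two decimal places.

CAPM expected return = Rf + β(Rm − Rf) = 1.8% + 1.31 × (12.5% − 1.8%) = 1.8 + 1.31 × 10.70 = 15.8170%
Jensen's α = Rp − E[R] = 17.3% − 15.8170% = 1.4830

1.48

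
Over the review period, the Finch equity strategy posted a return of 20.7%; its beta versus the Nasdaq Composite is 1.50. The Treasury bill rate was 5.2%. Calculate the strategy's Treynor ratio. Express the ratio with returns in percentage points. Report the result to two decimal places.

Treynor = (Rp − Rf) / β = (20.7% − 5.2%) / 1.50 = 15.50 / 1.50 = 10.3333

10.33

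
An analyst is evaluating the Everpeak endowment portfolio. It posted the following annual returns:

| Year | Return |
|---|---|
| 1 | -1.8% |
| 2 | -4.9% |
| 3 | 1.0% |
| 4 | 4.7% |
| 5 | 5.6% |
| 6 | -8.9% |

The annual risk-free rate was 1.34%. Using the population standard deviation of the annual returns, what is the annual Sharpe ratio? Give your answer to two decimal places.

μ = (-1.8 − 4.9 + 1 + 4.7 + 5.6 − 8.9) / 6 = -0.7167%
Population σ = √[Σ(r − μ)² / 6] = √[157.8283 / 6] = √26.3047 = 5.1288%
Sharpe = (μ − rf) / σ = (-0.7167 − 1.34) / 5.1288 = -2.0567 / 5.1288 = -0.4010

-0.40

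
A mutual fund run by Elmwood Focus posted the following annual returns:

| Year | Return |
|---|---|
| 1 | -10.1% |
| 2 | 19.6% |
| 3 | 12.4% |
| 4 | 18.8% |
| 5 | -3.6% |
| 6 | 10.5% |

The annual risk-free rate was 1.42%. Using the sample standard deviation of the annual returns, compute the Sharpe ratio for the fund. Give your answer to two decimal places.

0.54

Mean return r̄ = 47.60 / 6 = 7.9333%
Σ(r − r̄)² = 738.9533; sample σ = √(738.9533/5) = 12.1569%
Sharpe = (r̄ − rf) / σ = (7.9333 − 1.42) / 12.1569 = 6.5133 / 12.1569 = 0.5358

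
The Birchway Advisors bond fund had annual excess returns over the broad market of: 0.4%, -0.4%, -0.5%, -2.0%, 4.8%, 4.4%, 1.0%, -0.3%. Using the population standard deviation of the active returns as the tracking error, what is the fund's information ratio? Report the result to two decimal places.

Mean return r̄ = 7.40 / 8 = 0.9250%
Σ(r − r̄)² = (0.4 − 0.9250)² + (-0.4 − 0.9250)² + … = 41.2150
σ = √[41.2150 / 8] = 2.2698%
IR = r̄ / tracking error = 0.9250 / 2.2698 = 0.4075

0.41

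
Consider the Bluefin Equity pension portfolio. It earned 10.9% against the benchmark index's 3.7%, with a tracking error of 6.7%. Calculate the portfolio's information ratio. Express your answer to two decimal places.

1.07

IR = (Rp − Rb) / TE = (10.9% − 3.7%) / 6.7% = 7.20% / 6.7% = 1.0746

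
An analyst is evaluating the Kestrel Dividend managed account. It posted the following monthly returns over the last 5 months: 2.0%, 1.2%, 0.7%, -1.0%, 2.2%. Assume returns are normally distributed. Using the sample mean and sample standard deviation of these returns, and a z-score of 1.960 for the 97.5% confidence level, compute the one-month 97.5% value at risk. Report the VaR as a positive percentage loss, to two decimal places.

1.49

r̄ = (2 + 1.2 + 0.7 − 1 + 2.2) / 5 = 1.0200%
Σ(r − r̄)² = (2 − 1.0200)² + (1.2 − 1.0200)² + … = 6.5680
σ = √[6.5680 / 4] = 1.2814%
VaR = −(r̄ − z·σ) = −(1.0200 − 1.960 × 1.2814) = −(-1.4915) = 1.4915%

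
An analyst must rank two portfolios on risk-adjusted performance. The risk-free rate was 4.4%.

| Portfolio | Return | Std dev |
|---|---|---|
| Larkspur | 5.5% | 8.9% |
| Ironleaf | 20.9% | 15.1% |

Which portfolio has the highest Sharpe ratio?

Ironleaf

Larkspur: Sharpe ratio = (5.5% − 4.4%) / 8.9% = 0.124
Ironleaf: Sharpe ratio = (20.9% − 4.4%) / 15.1% = 1.093
Highest: Ironleaf (1.093).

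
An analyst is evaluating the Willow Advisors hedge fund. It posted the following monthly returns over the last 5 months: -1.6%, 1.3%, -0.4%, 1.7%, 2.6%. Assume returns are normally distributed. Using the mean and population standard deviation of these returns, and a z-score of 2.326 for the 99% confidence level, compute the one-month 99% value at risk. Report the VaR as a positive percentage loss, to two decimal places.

Mean return μ = 3.60 / 5 = 0.7200%
Population σ = √[Σ(r − μ)² / 5] = √[11.4680 / 5] = √2.2936 = 1.5145%
VaR = −(μ − z·σ) = −(0.7200 − 2.326 × 1.5145) = −(-2.8027) = 2.8027%

2.80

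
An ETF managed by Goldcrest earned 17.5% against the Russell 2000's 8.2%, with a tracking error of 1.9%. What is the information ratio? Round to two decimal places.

IR = (Rp − Rb) / TE = (17.5% − 8.2%) / 1.9% = 9.30% / 1.9% = 4.8947

4.89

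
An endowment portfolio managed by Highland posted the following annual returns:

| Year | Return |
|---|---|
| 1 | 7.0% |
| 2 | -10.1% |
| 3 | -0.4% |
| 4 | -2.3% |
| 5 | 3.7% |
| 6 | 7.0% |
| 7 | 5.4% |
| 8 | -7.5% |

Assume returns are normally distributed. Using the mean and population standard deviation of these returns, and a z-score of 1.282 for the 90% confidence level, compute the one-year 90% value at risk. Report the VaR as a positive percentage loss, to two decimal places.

μ = (7 − 10.1 − 0.4 − 2.3 + 3.7 + 7 + 5.4 − 7.5) / 8 = 2.80 / 8 = 0.3500%
Σ(r − μ)² = (7 − 0.3500)² + (-10.1 − 0.3500)² + … = 303.5800
σ = √[303.5800 / 8] = 6.1602%
VaR = −(μ − z·σ) = −(0.3500 − 1.282 × 6.1602) = −(-7.5474) = 7.5474%

7.55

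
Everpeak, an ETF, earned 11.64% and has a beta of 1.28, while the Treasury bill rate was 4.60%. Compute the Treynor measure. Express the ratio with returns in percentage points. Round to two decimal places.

Treynor = (Rp − Rf) / β = (11.64% − 4.60%) / 1.28 = 7.04 / 1.28 = 5.5000

5.50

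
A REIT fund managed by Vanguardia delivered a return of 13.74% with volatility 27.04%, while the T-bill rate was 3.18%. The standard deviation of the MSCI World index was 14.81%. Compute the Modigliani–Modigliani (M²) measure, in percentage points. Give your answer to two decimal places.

Sharpe = (Rp − Rf) / σp = (13.74% − 3.18%) / 27.04% = 0.3905
M² = Rf + Sharpe × σm = 3.18% + 0.3905 × 14.81% = 8.9633%

8.96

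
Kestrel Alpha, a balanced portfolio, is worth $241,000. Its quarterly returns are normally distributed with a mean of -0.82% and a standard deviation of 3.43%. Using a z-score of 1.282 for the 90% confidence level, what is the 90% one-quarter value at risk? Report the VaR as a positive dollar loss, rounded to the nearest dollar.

Return at the 90% tail: μ − z·σ = -0.82% − 1.282 × 3.43% = -0.82 − 4.39726 = -5.21726%
VaR = −(-5.21726%) × $241,000 = 5.21726% × $241,000 = $12,574

$12,574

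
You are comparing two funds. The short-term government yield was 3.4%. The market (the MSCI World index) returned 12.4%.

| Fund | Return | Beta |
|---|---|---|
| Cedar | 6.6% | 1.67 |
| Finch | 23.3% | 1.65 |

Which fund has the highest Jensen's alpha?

Finch

Cedar: α = 6.6% − [3.4% + 1.67 × (12.4% − 3.4%)] = -11.830
Finch: α = 23.3% − [3.4% + 1.65 × (12.4% − 3.4%)] = 5.050
Highest: Finch (5.050).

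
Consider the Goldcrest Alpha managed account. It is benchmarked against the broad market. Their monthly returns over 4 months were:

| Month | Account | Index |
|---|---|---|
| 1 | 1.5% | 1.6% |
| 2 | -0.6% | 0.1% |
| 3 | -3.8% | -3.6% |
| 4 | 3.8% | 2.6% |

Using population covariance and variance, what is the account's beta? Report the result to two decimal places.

1.16

r̄p = 0.2250%,  r̄m = 0.1750%
Cov = Σ(rp − r̄p)(rm − r̄m) / 4 = 6.4356
Var(rm) = Σ(rm − r̄m)² / 4 = 5.5419
β = Cov / Var = 6.4356 / 5.5419 = 1.1613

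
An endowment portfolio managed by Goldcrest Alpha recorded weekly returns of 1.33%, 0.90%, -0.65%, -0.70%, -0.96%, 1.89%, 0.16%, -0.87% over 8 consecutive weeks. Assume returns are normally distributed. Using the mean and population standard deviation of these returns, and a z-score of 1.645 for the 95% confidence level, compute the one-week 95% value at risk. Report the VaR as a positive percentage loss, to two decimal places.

r̄ = (1.33 + 0.9 − 0.65 − 0.7 − 0.96 + 1.89 + 0.16 − 0.87) / 8 = 1.100 / 8 = 0.1375%
Σ(r − r̄)² = 8.6164; population σ = √(8.6164/8) = 1.0378%
VaR = −(r̄ − z·σ) = −(0.1375 − 1.645 × 1.0378) = −(-1.5697) = 1.5697%

1.57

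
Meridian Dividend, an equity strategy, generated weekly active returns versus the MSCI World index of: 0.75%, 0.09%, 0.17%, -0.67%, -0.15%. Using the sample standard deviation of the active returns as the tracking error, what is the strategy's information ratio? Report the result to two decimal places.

0.07

Mean return r̄ = 0.190 / 5 = 0.0380%
Σ(r − r̄)² = (0.75 − 0.0380)² + (0.09 − 0.0380)² + (0.17 − 0.0380)² + … = 1.0637
sample σ = √(1.0637 / 4) = √0.2659 = 0.5157%
IR = r̄ / tracking error = 0.0380 / 0.5157 = 0.0737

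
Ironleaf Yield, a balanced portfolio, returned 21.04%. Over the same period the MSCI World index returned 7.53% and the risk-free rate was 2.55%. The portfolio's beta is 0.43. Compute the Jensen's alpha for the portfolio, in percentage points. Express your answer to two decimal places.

16.35

CAPM expected return = Rf + β(Rm − Rf) = 2.55% + 0.43 × (7.53% − 2.55%) = 2.55 + 0.43 × 4.98 = 4.6914%
Jensen's α = Rp − E[R] = 21.04% − 4.6914% = 16.3486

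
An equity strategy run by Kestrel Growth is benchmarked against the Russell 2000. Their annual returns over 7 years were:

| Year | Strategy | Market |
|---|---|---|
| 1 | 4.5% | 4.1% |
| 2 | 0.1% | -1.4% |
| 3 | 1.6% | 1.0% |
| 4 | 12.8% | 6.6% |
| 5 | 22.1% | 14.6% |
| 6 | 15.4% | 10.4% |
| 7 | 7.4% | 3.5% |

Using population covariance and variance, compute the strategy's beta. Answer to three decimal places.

1.424

r̄p = 9.1286%,  r̄m = 5.5429%
Cov = Σ(rp − r̄p)(rm − r̄m) / 7 = 36.9888
Var(rm) = Σ(rm − r̄m)² / 7 = 25.9767
β = Cov / Var = 36.9888 / 25.9767 = 1.4239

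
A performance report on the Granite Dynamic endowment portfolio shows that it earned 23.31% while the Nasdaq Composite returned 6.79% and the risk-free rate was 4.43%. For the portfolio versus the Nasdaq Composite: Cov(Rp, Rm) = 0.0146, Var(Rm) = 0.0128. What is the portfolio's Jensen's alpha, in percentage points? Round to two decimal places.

16.19

β = Cov / Var = 0.0146 / 0.0128 = 1.1406
E[R] = Rf + β(Rm − Rf) = 4.43% + 1.1406 × (6.79% − 4.43%) = 7.1218%
α = Rp − E[R] = 23.31% − 7.1218% = 16.1882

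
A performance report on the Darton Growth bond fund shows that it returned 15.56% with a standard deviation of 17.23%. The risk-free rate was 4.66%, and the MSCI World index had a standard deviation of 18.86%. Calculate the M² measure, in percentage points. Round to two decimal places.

16.59

Sharpe = (Rp − Rf) / σp = (15.56% − 4.66%) / 17.23% = 0.6326
M² = Rf + Sharpe × σm = 4.66% + 0.6326 × 18.86% = 16.5908%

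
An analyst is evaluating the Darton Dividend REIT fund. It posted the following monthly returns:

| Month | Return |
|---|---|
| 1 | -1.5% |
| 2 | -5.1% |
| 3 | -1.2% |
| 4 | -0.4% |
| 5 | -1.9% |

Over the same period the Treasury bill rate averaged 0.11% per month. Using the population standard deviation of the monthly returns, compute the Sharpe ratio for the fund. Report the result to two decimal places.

-1.32

Mean return r̄ = -10.10 / 5 = -2.0200%
Σ(r − r̄)² = (-1.5 − (-2.0200))² + (-5.1 − (-2.0200))² + (-1.2 − (-2.0200))² + … = 13.0680
population σ = √(13.0680 / 5) = √2.6136 = 1.6167%
Sharpe = (r̄ − rf) / σ = (-2.0200 − 0.11) / 1.6167 = -2.1300 / 1.6167 = -1.3175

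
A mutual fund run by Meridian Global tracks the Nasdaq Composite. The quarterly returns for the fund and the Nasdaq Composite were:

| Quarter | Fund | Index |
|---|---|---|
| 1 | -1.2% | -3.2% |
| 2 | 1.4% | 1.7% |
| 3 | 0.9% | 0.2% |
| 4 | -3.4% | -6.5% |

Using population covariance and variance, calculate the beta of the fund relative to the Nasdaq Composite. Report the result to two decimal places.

0.60

r̄p = -0.5750%,  r̄m = -1.9500%
Cov = Σ(rp − r̄p)(rm − r̄m) / 4 = 6.0038
Var(rm) = Σ(rm − r̄m)² / 4 = 10.0525
β = Cov / Var = 6.0038 / 10.0525 = 0.5972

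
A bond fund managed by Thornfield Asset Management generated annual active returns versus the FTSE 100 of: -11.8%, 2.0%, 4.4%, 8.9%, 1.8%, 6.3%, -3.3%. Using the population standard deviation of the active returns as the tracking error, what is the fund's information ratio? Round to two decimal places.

0.19

r̄ = (-11.8 + 2 + 4.4 + 8.9 + 1.8 + 6.3 − 3.3) / 7 = 1.1857%
Population std dev = √[285.7886 / 7] = 6.3896%
IR = r̄ / tracking error = 1.1857 / 6.3896 = 0.1856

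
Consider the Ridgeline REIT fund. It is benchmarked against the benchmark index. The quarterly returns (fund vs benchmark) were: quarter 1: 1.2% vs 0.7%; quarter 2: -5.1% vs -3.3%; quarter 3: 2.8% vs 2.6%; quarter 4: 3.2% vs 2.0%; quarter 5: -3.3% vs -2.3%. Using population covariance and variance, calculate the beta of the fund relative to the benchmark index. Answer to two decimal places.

1.42

r̄p = -0.2400%,  r̄m = -0.0600%
Cov = Σ(rp − r̄p)(rm − r̄m) / 5 = 7.7736
Var(rm) = Σ(rm − r̄m)² / 5 = 5.4824
β = Cov / Var = 7.7736 / 5.4824 = 1.4179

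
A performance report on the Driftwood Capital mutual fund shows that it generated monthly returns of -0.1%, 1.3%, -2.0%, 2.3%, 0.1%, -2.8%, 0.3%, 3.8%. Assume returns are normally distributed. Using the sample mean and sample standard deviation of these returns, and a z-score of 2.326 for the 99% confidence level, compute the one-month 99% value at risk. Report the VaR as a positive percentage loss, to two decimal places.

4.64

r̄ = (-0.1 + 1.3 − 2 + 2.3 + 0.1 − 2.8 + 0.3 + 3.8) / 8 = 2.90 / 8 = 0.3625%
Σ(r − r̄)² = (-0.1 − 0.3625)² + (1.3 − 0.3625)² + (-2 − 0.3625)² + … = 32.3188
σ = √[32.3188 / 7] = 2.1487%
VaR = −(r̄ − z·σ) = −(0.3625 − 2.326 × 2.1487) = −(-4.6354) = 4.6354%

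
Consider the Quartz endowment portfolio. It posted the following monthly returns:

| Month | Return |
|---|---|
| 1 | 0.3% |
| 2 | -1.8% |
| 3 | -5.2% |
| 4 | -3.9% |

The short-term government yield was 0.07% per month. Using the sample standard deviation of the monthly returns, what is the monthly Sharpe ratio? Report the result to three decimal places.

-1.127

Mean return μ = -10.60 / 4 = -2.6500%
Σ(r − μ)² = 17.4900; sample σ = √(17.4900/3) = 2.4145%
Sharpe = (μ − rf) / σ = (-2.6500 − 0.07) / 2.4145 = -2.7200 / 2.4145 = -1.1265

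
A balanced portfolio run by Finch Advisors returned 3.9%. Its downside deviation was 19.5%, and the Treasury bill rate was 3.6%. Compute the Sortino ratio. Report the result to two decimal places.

Sortino = (Rp − Rf) / σd = (3.9% − 3.6%) / 19.5% = 0.30% / 19.5% = 0.0154

0.02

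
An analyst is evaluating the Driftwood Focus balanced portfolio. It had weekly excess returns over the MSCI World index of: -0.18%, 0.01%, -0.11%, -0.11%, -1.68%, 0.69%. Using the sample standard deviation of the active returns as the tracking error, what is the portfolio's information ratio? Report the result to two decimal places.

-0.30

μ = (-0.18 + 0.01 − 0.11 − 0.11 − 1.68 + 0.69) / 6 = -1.380 / 6 = -0.2300%
Σ(r − μ)² = (-0.18 − (-0.2300))² + (0.01 − (-0.2300))² + (-0.11 − (-0.2300))² + … = 3.0378
σ = √[3.0378 / 5] = 0.7795%
IR = μ / tracking error = -0.2300 / 0.7795 = -0.2951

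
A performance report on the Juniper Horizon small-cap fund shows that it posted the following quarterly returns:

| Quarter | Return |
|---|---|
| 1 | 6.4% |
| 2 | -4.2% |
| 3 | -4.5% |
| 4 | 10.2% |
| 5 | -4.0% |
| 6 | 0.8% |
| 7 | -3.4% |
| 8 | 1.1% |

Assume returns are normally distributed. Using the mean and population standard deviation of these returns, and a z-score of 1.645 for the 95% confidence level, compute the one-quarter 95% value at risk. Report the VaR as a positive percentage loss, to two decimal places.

r̄ = (6.4 − 4.2 − 4.5 + 10.2 − 4 + 0.8 − 3.4 + 1.1) / 8 = 0.3000%
Population σ = √[Σ(r − r̄)² / 8] = √[211.5800 / 8] = √26.4475 = 5.1427%
VaR = −(r̄ − z·σ) = −(0.3000 − 1.645 × 5.1427) = −(-8.1597) = 8.1597%

8.16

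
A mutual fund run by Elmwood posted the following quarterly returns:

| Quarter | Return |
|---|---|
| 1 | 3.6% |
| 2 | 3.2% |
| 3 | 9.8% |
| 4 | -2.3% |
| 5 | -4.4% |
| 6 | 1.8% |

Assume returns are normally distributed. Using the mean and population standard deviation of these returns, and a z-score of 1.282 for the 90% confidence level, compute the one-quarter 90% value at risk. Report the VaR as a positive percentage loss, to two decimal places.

3.89

r̄ = (3.6 + 3.2 + 9.8 − 2.3 − 4.4 + 1.8) / 6 = 1.9500%
Σ(r − r̄)² = (3.6 − 1.9500)² + (3.2 − 1.9500)² + … = 124.3150
population σ = √(124.3150 / 6) = √20.7192 = 4.5518%
VaR = −(r̄ − z·σ) = −(1.9500 − 1.282 × 4.5518) = −(-3.8854) = 3.8854%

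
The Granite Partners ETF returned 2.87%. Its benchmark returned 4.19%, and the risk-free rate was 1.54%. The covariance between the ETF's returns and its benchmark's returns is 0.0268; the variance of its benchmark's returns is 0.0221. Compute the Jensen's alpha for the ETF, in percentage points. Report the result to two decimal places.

β = Cov / Var = 0.0268 / 0.0221 = 1.2127
E[R] = Rf + β(Rm − Rf) = 1.54% + 1.2127 × (4.19% − 1.54%) = 4.7537%
α = Rp − E[R] = 2.87% − 4.7537% = -1.8837

-1.88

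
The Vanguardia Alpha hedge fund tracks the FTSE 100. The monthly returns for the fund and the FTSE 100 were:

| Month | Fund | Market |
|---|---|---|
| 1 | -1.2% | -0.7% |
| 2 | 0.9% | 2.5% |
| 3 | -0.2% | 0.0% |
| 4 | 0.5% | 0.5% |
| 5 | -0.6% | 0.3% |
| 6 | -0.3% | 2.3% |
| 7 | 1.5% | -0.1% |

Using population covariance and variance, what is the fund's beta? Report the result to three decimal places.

r̄p = 0.0857%,  r̄m = 0.6857%
Cov = Σ(rp − r̄p)(rm − r̄m) / 7 = 0.2727
Var(rm) = Σ(rm − r̄m)² / 7 = 1.2984
β = Cov / Var = 0.2727 / 1.2984 = 0.2100

0.210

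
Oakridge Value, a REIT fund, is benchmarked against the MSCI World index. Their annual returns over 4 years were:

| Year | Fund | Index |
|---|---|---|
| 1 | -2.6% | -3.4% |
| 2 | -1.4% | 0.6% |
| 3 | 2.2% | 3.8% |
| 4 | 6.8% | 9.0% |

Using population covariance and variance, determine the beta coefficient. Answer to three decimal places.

r̄p = 1.2500%,  r̄m = 2.5000%
Cov = Σ(rp − r̄p)(rm − r̄m) / 4 = 16.2650
Var(rm) = Σ(rm − r̄m)² / 4 = 20.5900
β = Cov / Var = 16.2650 / 20.5900 = 0.7899

0.790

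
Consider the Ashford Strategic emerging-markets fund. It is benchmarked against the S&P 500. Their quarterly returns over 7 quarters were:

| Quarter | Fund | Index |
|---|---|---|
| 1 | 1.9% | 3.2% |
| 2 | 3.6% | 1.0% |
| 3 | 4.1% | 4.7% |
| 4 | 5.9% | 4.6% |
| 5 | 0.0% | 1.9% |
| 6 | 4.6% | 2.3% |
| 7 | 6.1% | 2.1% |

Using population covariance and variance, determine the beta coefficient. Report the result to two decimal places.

r̄p = 3.7429%,  r̄m = 2.8286%
Cov = Σ(rp − r̄p)(rm − r̄m) / 7 = 0.7673
Var(rm) = Σ(rm − r̄m)² / 7 = 1.6849
β = Cov / Var = 0.7673 / 1.6849 = 0.4554

0.46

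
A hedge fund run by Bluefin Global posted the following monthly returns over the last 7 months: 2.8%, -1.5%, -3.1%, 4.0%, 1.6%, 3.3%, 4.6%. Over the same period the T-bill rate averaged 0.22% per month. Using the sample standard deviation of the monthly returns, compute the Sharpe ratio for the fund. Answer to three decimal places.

r̄ = (2.8 − 1.5 − 3.1 + 4 + 1.6 + 3.3 + 4.6) / 7 = 11.70 / 7 = 1.6714%
Sample std dev = √[50.7543 / 6] = 2.9084%
Sharpe = (r̄ − rf) / σ = (1.6714 − 0.22) / 2.9084 = 1.4514 / 2.9084 = 0.4990

0.499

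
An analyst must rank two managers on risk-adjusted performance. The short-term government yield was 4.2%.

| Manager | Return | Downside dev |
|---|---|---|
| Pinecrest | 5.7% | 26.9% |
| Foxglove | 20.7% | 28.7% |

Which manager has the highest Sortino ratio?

Foxglove

Pinecrest: Sortino ratio = (5.7% − 4.2%) / 26.9% = 0.056
Foxglove: Sortino ratio = (20.7% − 4.2%) / 28.7% = 0.575
Highest: Foxglove (0.575).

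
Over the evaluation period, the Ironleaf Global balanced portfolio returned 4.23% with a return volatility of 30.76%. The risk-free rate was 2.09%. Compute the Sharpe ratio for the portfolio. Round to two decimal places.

Sharpe = (Rp − Rf) / σp = (4.23% − 2.09%) / 30.76% = 2.14% / 30.76% = 0.0696

0.07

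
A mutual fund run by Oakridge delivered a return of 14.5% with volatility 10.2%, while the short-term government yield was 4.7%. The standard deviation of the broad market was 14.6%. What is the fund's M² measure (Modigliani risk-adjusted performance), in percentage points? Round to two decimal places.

Sharpe = (Rp − Rf) / σp = (14.5% − 4.7%) / 10.2% = 0.9608
M² = Rf + Sharpe × σm = 4.7% + 0.9608 × 14.6% = 18.7277%

18.73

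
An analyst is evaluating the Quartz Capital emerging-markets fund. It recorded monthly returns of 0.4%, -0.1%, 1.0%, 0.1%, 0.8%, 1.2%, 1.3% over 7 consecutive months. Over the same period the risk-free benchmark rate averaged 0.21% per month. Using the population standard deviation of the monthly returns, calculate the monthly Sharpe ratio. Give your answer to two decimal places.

0.91

r̄ = (0.4 − 0.1 + 1 + 0.1 + 0.8 + 1.2 + 1.3) / 7 = 0.6714%
Σ(r − r̄)² = 1.7943; population σ = √(1.7943/7) = 0.5063%
Sharpe = (r̄ − rf) / σ = (0.6714 − 0.21) / 0.5063 = 0.4614 / 0.5063 = 0.9113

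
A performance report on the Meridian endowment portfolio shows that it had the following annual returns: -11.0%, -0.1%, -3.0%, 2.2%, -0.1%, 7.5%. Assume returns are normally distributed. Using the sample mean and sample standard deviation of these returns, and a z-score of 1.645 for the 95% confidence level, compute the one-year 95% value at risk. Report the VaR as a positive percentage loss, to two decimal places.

10.83

μ = (-11 − 0.1 − 3 + 2.2 − 0.1 + 7.5) / 6 = -0.7500%
Σ(r − μ)² = (-11 − (-0.7500))² + (-0.1 − (-0.7500))² + (-3 − (-0.7500))² + … = 187.7350
σ = √[187.7350 / 5] = 6.1276%
VaR = −(μ − z·σ) = −(-0.7500 − 1.645 × 6.1276) = −(-10.8299) = 10.8299%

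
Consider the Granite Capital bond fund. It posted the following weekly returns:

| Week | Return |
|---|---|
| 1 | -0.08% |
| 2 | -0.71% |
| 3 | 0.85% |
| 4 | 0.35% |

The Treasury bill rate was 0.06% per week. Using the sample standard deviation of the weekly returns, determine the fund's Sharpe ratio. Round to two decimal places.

0.06

Mean return μ = 0.410 / 4 = 0.1025%
Sample σ = √[Σ(r − μ)² / 3] = √[1.3135 / 3] = √0.4378 = 0.6617%
Sharpe = (μ − rf) / σ = (0.1025 − 0.06) / 0.6617 = 0.0425 / 0.6617 = 0.0642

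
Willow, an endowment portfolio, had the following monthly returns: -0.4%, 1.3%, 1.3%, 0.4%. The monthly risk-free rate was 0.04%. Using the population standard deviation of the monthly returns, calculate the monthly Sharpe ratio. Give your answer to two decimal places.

Mean return μ = 2.60 / 4 = 0.6500%
Σ(r − μ)² = 2.0100; population σ = √(2.0100/4) = 0.7089%
Sharpe = (μ − rf) / σ = (0.6500 − 0.04) / 0.7089 = 0.6100 / 0.7089 = 0.8605

0.86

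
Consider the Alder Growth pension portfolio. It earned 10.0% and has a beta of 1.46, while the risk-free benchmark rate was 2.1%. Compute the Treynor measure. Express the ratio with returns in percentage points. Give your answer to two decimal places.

Treynor = (Rp − Rf) / β = (10.0% − 2.1%) / 1.46 = 7.90 / 1.46 = 5.4110

5.41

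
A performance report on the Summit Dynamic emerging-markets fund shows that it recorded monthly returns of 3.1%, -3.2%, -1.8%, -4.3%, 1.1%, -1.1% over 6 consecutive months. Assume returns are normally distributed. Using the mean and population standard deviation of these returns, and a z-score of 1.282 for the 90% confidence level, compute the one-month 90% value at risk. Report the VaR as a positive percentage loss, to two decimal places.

r̄ = (3.1 − 3.2 − 1.8 − 4.3 + 1.1 − 1.1) / 6 = -1.0333%
Population σ = √[Σ(r − r̄)² / 6] = √[37.5933 / 6] = √6.2656 = 2.5031%
VaR = −(r̄ − z·σ) = −(-1.0333 − 1.282 × 2.5031) = −(-4.2423) = 4.2423%

4.24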